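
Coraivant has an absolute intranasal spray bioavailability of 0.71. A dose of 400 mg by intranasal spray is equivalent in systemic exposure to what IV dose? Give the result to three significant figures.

D_iv = 284 mg

Systemic exposure from an extravascular dose = F × D_ev, so the equivalent IV dose is F × D_ev.
D_iv = F × D_ev = 0.71 × 400 = 284 mg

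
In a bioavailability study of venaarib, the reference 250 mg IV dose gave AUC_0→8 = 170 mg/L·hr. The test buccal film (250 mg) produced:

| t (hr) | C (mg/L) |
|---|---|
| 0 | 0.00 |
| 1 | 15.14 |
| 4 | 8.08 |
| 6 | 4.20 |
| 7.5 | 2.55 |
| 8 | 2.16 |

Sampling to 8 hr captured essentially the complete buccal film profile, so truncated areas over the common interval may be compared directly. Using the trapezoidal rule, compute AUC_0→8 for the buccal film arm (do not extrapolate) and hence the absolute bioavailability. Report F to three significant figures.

F = 0.358

Trapezoidal AUC_0→8 (buccal film):
  [0→1]: (0.00+15.14)/2 × 1 = 7.57
  [1→4]: (15.14+8.08)/2 × 3 = 34.83
  [4→6]: (8.08+4.20)/2 × 2 = 12.28
  [6→7.5]: (4.20+2.55)/2 × 1.5 = 5.0625
  [7.5→8]: (2.55+2.16)/2 × 0.5 = 1.1775
  Sum = 60.92 mg/L·hr
F = (AUC_ev/D_ev)/(AUC_iv/D_iv) = (60.92/250)/(170/250) = 0.24368/0.68 = 0.3584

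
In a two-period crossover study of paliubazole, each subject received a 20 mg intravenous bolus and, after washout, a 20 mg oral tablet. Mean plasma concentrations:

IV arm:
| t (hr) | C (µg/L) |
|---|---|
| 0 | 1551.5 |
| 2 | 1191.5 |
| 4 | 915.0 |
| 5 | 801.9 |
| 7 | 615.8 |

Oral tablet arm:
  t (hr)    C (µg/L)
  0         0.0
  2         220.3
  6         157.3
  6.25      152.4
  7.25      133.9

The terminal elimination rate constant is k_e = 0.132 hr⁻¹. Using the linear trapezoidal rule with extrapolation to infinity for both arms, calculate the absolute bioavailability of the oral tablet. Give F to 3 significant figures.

Trapezoidal AUC_0→7 (IV):
  [0→2]: (1551.5+1191.5)/2 × 2 = 2743.0
  [2→4]: (1191.5+915.0)/2 × 2 = 2106.5
  [4→5]: (915.0+801.9)/2 × 1 = 858.45
  [5→7]: (801.9+615.8)/2 × 2 = 1417.7
  Sum = 7125.65 µg/L·hr
IV tail: 615.8/0.132 = 4665.152; AUC_iv,0→∞ = 7125.65 + 4665.152 = 11790.802 µg/L·hr
Trapezoidal AUC_0→7.25 (oral tablet):
  [0→2]: (0.0+220.3)/2 × 2 = 220.3
  [2→6]: (220.3+157.3)/2 × 4 = 755.2
  [6→6.25]: (157.3+152.4)/2 × 0.25 = 38.7125
  [6.25→7.25]: (152.4+133.9)/2 × 1 = 143.15
  Sum = 1157.3625 µg/L·hr
oral tablet tail: 133.9/0.132 = 1014.394; AUC_ev,0→∞ = 1157.3625 + 1014.394 = 2171.7565 µg/L·hr
F = (AUC_ev/D_ev)/(AUC_iv/D_iv) = (2171.7565/20)/(11790.802/20) = 108.588/589.5401 = 0.1842

F = 0.184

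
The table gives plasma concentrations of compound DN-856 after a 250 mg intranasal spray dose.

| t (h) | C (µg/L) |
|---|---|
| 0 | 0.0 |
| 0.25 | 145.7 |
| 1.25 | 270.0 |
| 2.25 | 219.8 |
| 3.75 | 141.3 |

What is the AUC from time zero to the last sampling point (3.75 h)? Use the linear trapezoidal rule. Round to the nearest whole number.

Trapezoidal AUC_0→3.75:
  [0→0.25]: (0.0+145.7)/2 × 0.25 = 18.2125
  [0.25→1.25]: (145.7+270.0)/2 × 1 = 207.85
  [1.25→2.25]: (270.0+219.8)/2 × 1 = 244.9
  [2.25→3.75]: (219.8+141.3)/2 × 1.5 = 270.825
  Sum = 741.7875 µg/L·h

AUC = 742 µg/L·h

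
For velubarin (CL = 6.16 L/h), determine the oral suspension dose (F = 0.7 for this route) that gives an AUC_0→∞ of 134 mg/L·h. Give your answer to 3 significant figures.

Dose = 1180 mg

Dose = CL × AUC_0→∞ / F
     = 6.16 × 134 / 0.7 = 1179.2 mg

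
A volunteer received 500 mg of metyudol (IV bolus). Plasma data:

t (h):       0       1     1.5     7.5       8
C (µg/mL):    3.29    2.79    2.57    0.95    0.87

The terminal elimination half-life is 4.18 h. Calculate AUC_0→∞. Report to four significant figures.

AUC = 20.64 µg/mL·h

Trapezoidal AUC_0→8:
  [0→1]: (3.29+2.79)/2 × 1 = 3.04
  [1→1.5]: (2.79+2.57)/2 × 0.5 = 1.34
  [1.5→7.5]: (2.57+0.95)/2 × 6 = 10.56
  [7.5→8]: (0.95+0.87)/2 × 0.5 = 0.455
  Sum = 15.395 µg/mL·h
k_e = ln2 / t½ = 0.693147 / 4.18 = 0.1658 h^-1
Extrapolated tail: C_last / k_e = 0.87 / 0.1658 = 5.247
AUC_0→∞ = 15.395 + 5.247 = 20.642 µg/mL·h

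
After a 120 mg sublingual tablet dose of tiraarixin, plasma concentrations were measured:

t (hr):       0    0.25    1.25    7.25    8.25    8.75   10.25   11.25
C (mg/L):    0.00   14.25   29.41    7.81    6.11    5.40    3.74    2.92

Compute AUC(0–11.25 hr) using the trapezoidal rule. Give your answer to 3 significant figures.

Trapezoidal AUC_0→11.25:
  [0→0.25]: (0.00+14.25)/2 × 0.25 = 1.78125
  [0.25→1.25]: (14.25+29.41)/2 × 1 = 21.83
  [1.25→7.25]: (29.41+7.81)/2 × 6 = 111.66
  [7.25→8.25]: (7.81+6.11)/2 × 1 = 6.96
  [8.25→8.75]: (6.11+5.40)/2 × 0.5 = 2.8775
  [8.75→10.25]: (5.40+3.74)/2 × 1.5 = 6.855
  [10.25→11.25]: (3.74+2.92)/2 × 1 = 3.33
  Sum = 155.29375 mg/L·hr

AUC = 155 mg/L·hr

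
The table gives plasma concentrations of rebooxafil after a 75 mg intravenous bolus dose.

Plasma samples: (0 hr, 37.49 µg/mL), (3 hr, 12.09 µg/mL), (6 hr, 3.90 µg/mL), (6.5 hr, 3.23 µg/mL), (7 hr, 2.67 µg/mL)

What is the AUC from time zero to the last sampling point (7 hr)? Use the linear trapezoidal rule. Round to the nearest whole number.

AUC = 102 µg/mL·hr

Trapezoidal AUC_0→7:
  [0→3]: (37.49+12.09)/2 × 3 = 74.37
  [3→6]: (12.09+3.90)/2 × 3 = 23.985
  [6→6.5]: (3.90+3.23)/2 × 0.5 = 1.7825
  [6.5→7]: (3.23+2.67)/2 × 0.5 = 1.475
  Sum = 101.6125 µg/mL·hr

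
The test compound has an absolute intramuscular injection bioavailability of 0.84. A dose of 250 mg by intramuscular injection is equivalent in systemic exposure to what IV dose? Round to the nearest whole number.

D_iv = 210 mg

Systemic exposure from an extravascular dose = F × D_ev, so the equivalent IV dose is F × D_ev.
D_iv = F × D_ev = 0.84 × 250 = 210 mg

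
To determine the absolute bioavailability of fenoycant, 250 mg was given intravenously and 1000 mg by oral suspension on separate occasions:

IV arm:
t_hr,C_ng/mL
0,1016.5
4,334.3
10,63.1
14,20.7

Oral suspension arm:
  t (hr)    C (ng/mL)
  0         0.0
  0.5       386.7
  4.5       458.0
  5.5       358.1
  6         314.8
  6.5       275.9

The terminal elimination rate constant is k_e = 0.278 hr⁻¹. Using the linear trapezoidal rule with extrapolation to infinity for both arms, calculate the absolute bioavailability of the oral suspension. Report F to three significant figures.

F = 0.212

Trapezoidal AUC_0→14 (IV):
  [0→4]: (1016.5+334.3)/2 × 4 = 2701.6
  [4→10]: (334.3+63.1)/2 × 6 = 1192.2
  [10→14]: (63.1+20.7)/2 × 4 = 167.6
  Sum = 4061.4 ng/mL·hr
IV tail: 20.7/0.278 = 74.460; AUC_iv,0→∞ = 4061.4 + 74.460 = 4135.86 ng/mL·hr
Trapezoidal AUC_0→6.5 (oral suspension):
  [0→0.5]: (0.0+386.7)/2 × 0.5 = 96.675
  [0.5→4.5]: (386.7+458.0)/2 × 4 = 1689.4
  [4.5→5.5]: (458.0+358.1)/2 × 1 = 408.05
  [5.5→6]: (358.1+314.8)/2 × 0.5 = 168.225
  [6→6.5]: (314.8+275.9)/2 × 0.5 = 147.675
  Sum = 2510.025 ng/mL·hr
oral suspension tail: 275.9/0.278 = 992.446; AUC_ev,0→∞ = 2510.025 + 992.446 = 3502.471 ng/mL·hr
F = (AUC_ev/D_ev)/(AUC_iv/D_iv) = (3502.471/1000)/(4135.86/250) = 3.502471/16.54344 = 0.2117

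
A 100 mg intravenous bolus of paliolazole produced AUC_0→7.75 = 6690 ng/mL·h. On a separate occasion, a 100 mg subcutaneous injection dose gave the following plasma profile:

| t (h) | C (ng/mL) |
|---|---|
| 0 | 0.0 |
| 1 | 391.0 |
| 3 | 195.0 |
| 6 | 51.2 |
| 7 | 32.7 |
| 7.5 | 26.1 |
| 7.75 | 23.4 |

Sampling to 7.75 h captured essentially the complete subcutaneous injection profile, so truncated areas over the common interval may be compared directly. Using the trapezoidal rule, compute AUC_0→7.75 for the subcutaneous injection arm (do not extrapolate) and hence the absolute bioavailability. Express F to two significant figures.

Trapezoidal AUC_0→7.75 (subcutaneous injection):
  [0→1]: (0.0+391.0)/2 × 1 = 195.5
  [1→3]: (391.0+195.0)/2 × 2 = 586.0
  [3→6]: (195.0+51.2)/2 × 3 = 369.3
  [6→7]: (51.2+32.7)/2 × 1 = 41.95
  [7→7.5]: (32.7+26.1)/2 × 0.5 = 14.7
  [7.5→7.75]: (26.1+23.4)/2 × 0.25 = 6.1875
  Sum = 1213.6375 ng/mL·h
F = (AUC_ev/D_ev)/(AUC_iv/D_iv) = (1213.6375/100)/(6690/100) = 12.136375/66.9 = 0.1814

F = 0.18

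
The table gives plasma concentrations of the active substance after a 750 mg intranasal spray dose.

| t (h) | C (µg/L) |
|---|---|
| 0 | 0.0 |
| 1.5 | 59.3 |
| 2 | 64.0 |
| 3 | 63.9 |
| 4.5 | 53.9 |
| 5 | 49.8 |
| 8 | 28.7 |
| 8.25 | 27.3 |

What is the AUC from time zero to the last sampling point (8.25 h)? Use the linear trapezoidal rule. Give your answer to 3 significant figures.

Trapezoidal AUC_0→8.25:
  [0→1.5]: (0.0+59.3)/2 × 1.5 = 44.475
  [1.5→2]: (59.3+64.0)/2 × 0.5 = 30.825
  [2→3]: (64.0+63.9)/2 × 1 = 63.95
  [3→4.5]: (63.9+53.9)/2 × 1.5 = 88.35
  [4.5→5]: (53.9+49.8)/2 × 0.5 = 25.925
  [5→8]: (49.8+28.7)/2 × 3 = 117.75
  [8→8.25]: (28.7+27.3)/2 × 0.25 = 7.0
  Sum = 378.275 µg/L·h

AUC = 378 µg/L·h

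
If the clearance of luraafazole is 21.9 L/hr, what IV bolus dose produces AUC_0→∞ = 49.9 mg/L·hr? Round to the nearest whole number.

Dose = 1093 mg

Dose_iv = CL × AUC_0→∞
     = 21.9 × 49.9 = 1092.81 mg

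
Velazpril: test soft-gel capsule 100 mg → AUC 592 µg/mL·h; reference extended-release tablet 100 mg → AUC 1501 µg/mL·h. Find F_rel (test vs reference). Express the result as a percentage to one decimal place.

F_rel = (AUC_test/D_test) / (AUC_ref/D_ref)
      = (592/100) / (1501/100)
      = 5.92 / 15.01 = 0.3944 = 39.44%

F_rel = 39.4%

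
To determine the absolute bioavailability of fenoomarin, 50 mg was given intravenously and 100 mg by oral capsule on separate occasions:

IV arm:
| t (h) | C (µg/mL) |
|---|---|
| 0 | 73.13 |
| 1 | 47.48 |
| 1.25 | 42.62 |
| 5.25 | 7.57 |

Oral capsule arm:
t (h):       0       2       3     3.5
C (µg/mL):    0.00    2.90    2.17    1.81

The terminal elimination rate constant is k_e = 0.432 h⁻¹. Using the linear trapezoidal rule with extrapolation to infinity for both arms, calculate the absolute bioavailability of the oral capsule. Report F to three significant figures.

F = 0.0280

Trapezoidal AUC_0→5.25 (IV):
  [0→1]: (73.13+47.48)/2 × 1 = 60.305
  [1→1.25]: (47.48+42.62)/2 × 0.25 = 11.2625
  [1.25→5.25]: (42.62+7.57)/2 × 4 = 100.38
  Sum = 171.9475 µg/mL·h
IV tail: 7.57/0.432 = 17.523; AUC_iv,0→∞ = 171.9475 + 17.523 = 189.4705 µg/mL·h
Trapezoidal AUC_0→3.5 (oral capsule):
  [0→2]: (0.00+2.90)/2 × 2 = 2.9
  [2→3]: (2.90+2.17)/2 × 1 = 2.535
  [3→3.5]: (2.17+1.81)/2 × 0.5 = 0.995
  Sum = 6.43 µg/mL·h
oral capsule tail: 1.81/0.432 = 4.190; AUC_ev,0→∞ = 6.43 + 4.190 = 10.62 µg/mL·h
F = (AUC_ev/D_ev)/(AUC_iv/D_iv) = (10.62/100)/(189.4705/50) = 0.1062/3.78941 = 0.0280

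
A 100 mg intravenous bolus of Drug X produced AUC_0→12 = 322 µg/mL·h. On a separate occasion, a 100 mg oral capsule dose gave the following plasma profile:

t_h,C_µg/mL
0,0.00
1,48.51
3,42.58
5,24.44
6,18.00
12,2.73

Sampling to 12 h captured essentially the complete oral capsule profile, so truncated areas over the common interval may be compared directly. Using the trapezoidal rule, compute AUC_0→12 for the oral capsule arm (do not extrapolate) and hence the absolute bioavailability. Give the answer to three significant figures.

F = 0.825

Trapezoidal AUC_0→12 (oral capsule):
  [0→1]: (0.00+48.51)/2 × 1 = 24.255
  [1→3]: (48.51+42.58)/2 × 2 = 91.09
  [3→5]: (42.58+24.44)/2 × 2 = 67.02
  [5→6]: (24.44+18.00)/2 × 1 = 21.22
  [6→12]: (18.00+2.73)/2 × 6 = 62.19
  Sum = 265.775 µg/mL·h
F = (AUC_ev/D_ev)/(AUC_iv/D_iv) = (265.775/100)/(322/100) = 2.65775/3.22 = 0.8254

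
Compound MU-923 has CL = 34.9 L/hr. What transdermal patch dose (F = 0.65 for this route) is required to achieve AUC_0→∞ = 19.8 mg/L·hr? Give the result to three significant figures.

Dose = 1060 mg

Dose = CL × AUC_0→∞ / F
     = 34.9 × 19.8 / 0.65 = 1063.11 mg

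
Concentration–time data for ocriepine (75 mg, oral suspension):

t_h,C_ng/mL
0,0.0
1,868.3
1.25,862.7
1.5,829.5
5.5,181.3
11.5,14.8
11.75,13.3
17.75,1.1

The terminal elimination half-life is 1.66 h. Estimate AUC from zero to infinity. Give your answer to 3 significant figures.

Trapezoidal AUC_0→17.75:
  [0→1]: (0.0+868.3)/2 × 1 = 434.15
  [1→1.25]: (868.3+862.7)/2 × 0.25 = 216.375
  [1.25→1.5]: (862.7+829.5)/2 × 0.25 = 211.525
  [1.5→5.5]: (829.5+181.3)/2 × 4 = 2021.6
  [5.5→11.5]: (181.3+14.8)/2 × 6 = 588.3
  [11.5→11.75]: (14.8+13.3)/2 × 0.25 = 3.5125
  [11.75→17.75]: (13.3+1.1)/2 × 6 = 43.2
  Sum = 3518.6625 ng/mL·h
k_e = ln2 / t½ = 0.693147 / 1.66 = 0.4176 h^-1
Extrapolated tail: C_last / k_e = 1.1 / 0.4176 = 2.634
AUC_0→∞ = 3518.6625 + 2.634 = 3521.2965 ng/mL·h

AUC = 3520 ng/mL·h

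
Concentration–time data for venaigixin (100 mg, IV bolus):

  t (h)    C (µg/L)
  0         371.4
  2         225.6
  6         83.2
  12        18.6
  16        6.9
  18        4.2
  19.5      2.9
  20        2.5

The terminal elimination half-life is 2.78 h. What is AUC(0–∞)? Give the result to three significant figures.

Trapezoidal AUC_0→20:
  [0→2]: (371.4+225.6)/2 × 2 = 597.0
  [2→6]: (225.6+83.2)/2 × 4 = 617.6
  [6→12]: (83.2+18.6)/2 × 6 = 305.4
  [12→16]: (18.6+6.9)/2 × 4 = 51.0
  [16→18]: (6.9+4.2)/2 × 2 = 11.1
  [18→19.5]: (4.2+2.9)/2 × 1.5 = 5.325
  [19.5→20]: (2.9+2.5)/2 × 0.5 = 1.35
  Sum = 1588.775 µg/L·h
k_e = ln2 / t½ = 0.693147 / 2.78 = 0.2493 h^-1
Extrapolated tail: C_last / k_e = 2.5 / 0.2493 = 10.028
AUC_0→∞ = 1588.775 + 10.028 = 1598.803 µg/L·h

AUC = 1600 µg/L·h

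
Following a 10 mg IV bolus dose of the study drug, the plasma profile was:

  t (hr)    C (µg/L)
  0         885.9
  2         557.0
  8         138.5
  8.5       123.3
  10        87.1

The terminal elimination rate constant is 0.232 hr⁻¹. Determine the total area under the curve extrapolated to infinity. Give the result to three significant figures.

AUC = 4130 µg/L·hr

Trapezoidal AUC_0→10:
  [0→2]: (885.9+557.0)/2 × 2 = 1442.9
  [2→8]: (557.0+138.5)/2 × 6 = 2086.5
  [8→8.5]: (138.5+123.3)/2 × 0.5 = 65.45
  [8.5→10]: (123.3+87.1)/2 × 1.5 = 157.8
  Sum = 3752.65 µg/L·hr
Extrapolated tail: C_last / k_e = 87.1 / 0.232 = 375.431
AUC_0→∞ = 3752.65 + 375.431 = 4128.081 µg/L·hr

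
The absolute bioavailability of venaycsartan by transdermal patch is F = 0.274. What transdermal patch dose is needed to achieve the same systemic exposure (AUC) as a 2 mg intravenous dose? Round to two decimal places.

D_transdermal = 7.30 mg

For equal systemic exposure: F × D_ev = D_iv
D_ev = D_iv / F = 2 / 0.274 = 7.29927 mg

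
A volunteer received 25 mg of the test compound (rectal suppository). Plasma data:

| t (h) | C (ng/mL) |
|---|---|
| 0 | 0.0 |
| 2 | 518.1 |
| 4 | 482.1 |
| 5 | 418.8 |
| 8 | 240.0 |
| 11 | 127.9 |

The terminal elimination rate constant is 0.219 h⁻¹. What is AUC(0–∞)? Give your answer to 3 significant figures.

AUC = 4090 ng/mL·h

Trapezoidal AUC_0→11:
  [0→2]: (0.0+518.1)/2 × 2 = 518.1
  [2→4]: (518.1+482.1)/2 × 2 = 1000.2
  [4→5]: (482.1+418.8)/2 × 1 = 450.45
  [5→8]: (418.8+240.0)/2 × 3 = 988.2
  [8→11]: (240.0+127.9)/2 × 3 = 551.85
  Sum = 3508.8 ng/mL·h
Extrapolated tail: C_last / k_e = 127.9 / 0.219 = 584.018
AUC_0→∞ = 3508.8 + 584.018 = 4092.818 ng/mL·h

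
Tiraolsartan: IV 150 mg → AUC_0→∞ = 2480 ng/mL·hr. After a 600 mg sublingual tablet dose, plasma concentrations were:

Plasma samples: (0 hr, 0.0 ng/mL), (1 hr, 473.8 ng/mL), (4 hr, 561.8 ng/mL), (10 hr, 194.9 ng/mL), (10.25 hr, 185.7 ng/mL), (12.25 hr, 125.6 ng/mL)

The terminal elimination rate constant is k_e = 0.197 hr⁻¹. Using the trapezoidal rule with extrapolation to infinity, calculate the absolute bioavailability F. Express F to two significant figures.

Trapezoidal AUC_0→12.25 (sublingual tablet):
  [0→1]: (0.0+473.8)/2 × 1 = 236.9
  [1→4]: (473.8+561.8)/2 × 3 = 1553.4
  [4→10]: (561.8+194.9)/2 × 6 = 2270.1
  [10→10.25]: (194.9+185.7)/2 × 0.25 = 47.575
  [10.25→12.25]: (185.7+125.6)/2 × 2 = 311.3
  Sum = 4419.275 ng/mL·hr
Tail: C_last/k_e = 125.6/0.197 = 637.563
AUC_0→∞ (sublingual tablet) = 4419.275 + 637.563 = 5056.838 ng/mL·hr
F = (AUC_ev/D_ev)/(AUC_iv/D_iv) = (5056.838/600)/(2480/150) = 8.42806/16.5333 = 0.5098

F = 0.51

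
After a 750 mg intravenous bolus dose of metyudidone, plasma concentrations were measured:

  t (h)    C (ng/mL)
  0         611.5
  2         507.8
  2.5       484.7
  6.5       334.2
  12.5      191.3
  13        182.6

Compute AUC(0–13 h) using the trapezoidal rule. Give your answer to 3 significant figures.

AUC = 4680 ng/mL·h

Trapezoidal AUC_0→13:
  [0→2]: (611.5+507.8)/2 × 2 = 1119.3
  [2→2.5]: (507.8+484.7)/2 × 0.5 = 248.125
  [2.5→6.5]: (484.7+334.2)/2 × 4 = 1637.8
  [6.5→12.5]: (334.2+191.3)/2 × 6 = 1576.5
  [12.5→13]: (191.3+182.6)/2 × 0.5 = 93.475
  Sum = 4675.2 ng/mL·h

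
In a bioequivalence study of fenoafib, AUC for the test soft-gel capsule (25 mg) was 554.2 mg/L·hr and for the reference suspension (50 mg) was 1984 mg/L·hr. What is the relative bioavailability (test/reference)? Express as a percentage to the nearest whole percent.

F_rel = (AUC_test/D_test) / (AUC_ref/D_ref)
      = (554.2/25) / (1984/50)
      = 22.168 / 39.68 = 0.5587 = 55.87%

F_rel = 56%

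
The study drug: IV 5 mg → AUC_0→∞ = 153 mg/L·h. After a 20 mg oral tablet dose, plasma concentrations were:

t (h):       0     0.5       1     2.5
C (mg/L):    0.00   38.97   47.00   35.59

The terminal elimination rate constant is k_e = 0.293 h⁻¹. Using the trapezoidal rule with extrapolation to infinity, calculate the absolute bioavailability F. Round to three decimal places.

F = 0.351

Trapezoidal AUC_0→2.5 (oral tablet):
  [0→0.5]: (0.00+38.97)/2 × 0.5 = 9.7425
  [0.5→1]: (38.97+47.00)/2 × 0.5 = 21.4925
  [1→2.5]: (47.00+35.59)/2 × 1.5 = 61.9425
  Sum = 93.1775 mg/L·h
Tail: C_last/k_e = 35.59/0.293 = 121.468
AUC_0→∞ (oral tablet) = 93.1775 + 121.468 = 214.6455 mg/L·h
F = (AUC_ev/D_ev)/(AUC_iv/D_iv) = (214.6455/20)/(153/5) = 10.732275/30.6 = 0.3507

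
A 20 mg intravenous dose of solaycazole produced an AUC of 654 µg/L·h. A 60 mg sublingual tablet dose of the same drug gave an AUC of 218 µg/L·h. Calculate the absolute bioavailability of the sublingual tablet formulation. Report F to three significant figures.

F = 0.111

F = (AUC_ev / D_ev) / (AUC_iv / D_iv)
  = (218/60) / (654/20)
  = 3.63333 / 32.7 = 0.1111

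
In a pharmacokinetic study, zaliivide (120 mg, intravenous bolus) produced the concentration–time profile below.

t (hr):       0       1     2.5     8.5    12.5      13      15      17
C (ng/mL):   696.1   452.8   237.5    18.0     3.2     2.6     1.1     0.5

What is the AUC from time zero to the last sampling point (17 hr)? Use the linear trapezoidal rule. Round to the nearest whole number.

Trapezoidal AUC_0→17:
  [0→1]: (696.1+452.8)/2 × 1 = 574.45
  [1→2.5]: (452.8+237.5)/2 × 1.5 = 517.725
  [2.5→8.5]: (237.5+18.0)/2 × 6 = 766.5
  [8.5→12.5]: (18.0+3.2)/2 × 4 = 42.4
  [12.5→13]: (3.2+2.6)/2 × 0.5 = 1.45
  [13→15]: (2.6+1.1)/2 × 2 = 3.7
  [15→17]: (1.1+0.5)/2 × 2 = 1.6
  Sum = 1907.825 ng/mL·hr

AUC = 1908 ng/mL·hr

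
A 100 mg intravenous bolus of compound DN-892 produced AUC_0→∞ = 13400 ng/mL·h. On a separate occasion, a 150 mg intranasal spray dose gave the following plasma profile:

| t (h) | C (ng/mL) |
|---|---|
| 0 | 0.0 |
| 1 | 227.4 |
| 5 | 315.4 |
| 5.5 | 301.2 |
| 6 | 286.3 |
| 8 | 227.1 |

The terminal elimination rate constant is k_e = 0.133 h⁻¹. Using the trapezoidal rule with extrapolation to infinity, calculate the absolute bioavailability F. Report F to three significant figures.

Trapezoidal AUC_0→8 (intranasal spray):
  [0→1]: (0.0+227.4)/2 × 1 = 113.7
  [1→5]: (227.4+315.4)/2 × 4 = 1085.6
  [5→5.5]: (315.4+301.2)/2 × 0.5 = 154.15
  [5.5→6]: (301.2+286.3)/2 × 0.5 = 146.875
  [6→8]: (286.3+227.1)/2 × 2 = 513.4
  Sum = 2013.725 ng/mL·h
Tail: C_last/k_e = 227.1/0.133 = 1707.519
AUC_0→∞ (intranasal spray) = 2013.725 + 1707.519 = 3721.244 ng/mL·h
F = (AUC_ev/D_ev)/(AUC_iv/D_iv) = (3721.244/150)/(13400/100) = 24.8083/134 = 0.1851

F = 0.185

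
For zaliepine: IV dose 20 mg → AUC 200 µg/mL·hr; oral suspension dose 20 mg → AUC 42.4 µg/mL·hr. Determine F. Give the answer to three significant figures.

F = (AUC_ev / D_ev) / (AUC_iv / D_iv)
  = (42.4/20) / (200/20)
  = 2.12 / 10 = 0.2120

F = 0.212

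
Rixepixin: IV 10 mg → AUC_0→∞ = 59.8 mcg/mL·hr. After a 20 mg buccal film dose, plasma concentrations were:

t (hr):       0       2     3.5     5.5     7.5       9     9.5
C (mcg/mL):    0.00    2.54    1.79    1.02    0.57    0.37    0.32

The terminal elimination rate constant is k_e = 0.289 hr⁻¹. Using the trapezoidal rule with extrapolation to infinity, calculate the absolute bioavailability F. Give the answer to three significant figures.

Trapezoidal AUC_0→9.5 (buccal film):
  [0→2]: (0.00+2.54)/2 × 2 = 2.54
  [2→3.5]: (2.54+1.79)/2 × 1.5 = 3.2475
  [3.5→5.5]: (1.79+1.02)/2 × 2 = 2.81
  [5.5→7.5]: (1.02+0.57)/2 × 2 = 1.59
  [7.5→9]: (0.57+0.37)/2 × 1.5 = 0.705
  [9→9.5]: (0.37+0.32)/2 × 0.5 = 0.1725
  Sum = 11.065 mcg/mL·hr
Tail: C_last/k_e = 0.32/0.289 = 1.107
AUC_0→∞ (buccal film) = 11.065 + 1.107 = 12.172 mcg/mL·hr
F = (AUC_ev/D_ev)/(AUC_iv/D_iv) = (12.172/20)/(59.8/10) = 0.6086/5.98 = 0.1018

F = 0.102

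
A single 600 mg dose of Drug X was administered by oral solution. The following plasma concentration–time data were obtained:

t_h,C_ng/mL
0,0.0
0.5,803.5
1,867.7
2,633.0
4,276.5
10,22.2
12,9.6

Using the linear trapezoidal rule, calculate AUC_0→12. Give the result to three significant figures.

Trapezoidal AUC_0→12:
  [0→0.5]: (0.0+803.5)/2 × 0.5 = 200.875
  [0.5→1]: (803.5+867.7)/2 × 0.5 = 417.8
  [1→2]: (867.7+633.0)/2 × 1 = 750.35
  [2→4]: (633.0+276.5)/2 × 2 = 909.5
  [4→10]: (276.5+22.2)/2 × 6 = 896.1
  [10→12]: (22.2+9.6)/2 × 2 = 31.8
  Sum = 3206.425 ng/mL·h

AUC = 3210 ng/mL·h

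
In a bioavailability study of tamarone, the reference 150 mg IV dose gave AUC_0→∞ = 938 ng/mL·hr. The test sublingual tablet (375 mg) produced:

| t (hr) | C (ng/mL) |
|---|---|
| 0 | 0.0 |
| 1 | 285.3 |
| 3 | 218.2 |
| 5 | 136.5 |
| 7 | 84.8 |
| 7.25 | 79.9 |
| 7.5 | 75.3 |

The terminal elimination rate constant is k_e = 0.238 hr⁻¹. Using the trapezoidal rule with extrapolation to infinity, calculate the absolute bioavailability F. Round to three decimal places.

F = 0.673

Trapezoidal AUC_0→7.5 (sublingual tablet):
  [0→1]: (0.0+285.3)/2 × 1 = 142.65
  [1→3]: (285.3+218.2)/2 × 2 = 503.5
  [3→5]: (218.2+136.5)/2 × 2 = 354.7
  [5→7]: (136.5+84.8)/2 × 2 = 221.3
  [7→7.25]: (84.8+79.9)/2 × 0.25 = 20.5875
  [7.25→7.5]: (79.9+75.3)/2 × 0.25 = 19.4
  Sum = 1262.1375 ng/mL·hr
Tail: C_last/k_e = 75.3/0.238 = 316.387
AUC_0→∞ (sublingual tablet) = 1262.1375 + 316.387 = 1578.5245 ng/mL·hr
F = (AUC_ev/D_ev)/(AUC_iv/D_iv) = (1578.5245/375)/(938/150) = 4.2094/6.25333 = 0.6731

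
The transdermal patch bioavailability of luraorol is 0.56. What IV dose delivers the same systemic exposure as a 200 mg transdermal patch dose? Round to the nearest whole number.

D_iv = 112 mg

Systemic exposure from an extravascular dose = F × D_ev, so the equivalent IV dose is F × D_ev.
D_iv = F × D_ev = 0.56 × 200 = 112 mg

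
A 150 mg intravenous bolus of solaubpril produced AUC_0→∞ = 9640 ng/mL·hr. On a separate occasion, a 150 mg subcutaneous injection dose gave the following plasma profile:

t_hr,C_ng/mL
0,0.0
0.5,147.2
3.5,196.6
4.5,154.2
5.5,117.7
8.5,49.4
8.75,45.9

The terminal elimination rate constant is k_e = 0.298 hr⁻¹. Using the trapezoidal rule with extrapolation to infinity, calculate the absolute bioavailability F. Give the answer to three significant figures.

F = 0.133

Trapezoidal AUC_0→8.75 (subcutaneous injection):
  [0→0.5]: (0.0+147.2)/2 × 0.5 = 36.8
  [0.5→3.5]: (147.2+196.6)/2 × 3 = 515.7
  [3.5→4.5]: (196.6+154.2)/2 × 1 = 175.4
  [4.5→5.5]: (154.2+117.7)/2 × 1 = 135.95
  [5.5→8.5]: (117.7+49.4)/2 × 3 = 250.65
  [8.5→8.75]: (49.4+45.9)/2 × 0.25 = 11.9125
  Sum = 1126.4125 ng/mL·hr
Tail: C_last/k_e = 45.9/0.298 = 154.027
AUC_0→∞ (subcutaneous injection) = 1126.4125 + 154.027 = 1280.4395 ng/mL·hr
F = (AUC_ev/D_ev)/(AUC_iv/D_iv) = (1280.4395/150)/(9640/150) = 8.53626/64.2667 = 0.1328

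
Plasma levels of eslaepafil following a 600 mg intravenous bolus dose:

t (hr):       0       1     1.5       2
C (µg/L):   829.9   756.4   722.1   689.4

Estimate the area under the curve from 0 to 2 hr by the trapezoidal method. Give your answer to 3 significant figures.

Trapezoidal AUC_0→2:
  [0→1]: (829.9+756.4)/2 × 1 = 793.15
  [1→1.5]: (756.4+722.1)/2 × 0.5 = 369.625
  [1.5→2]: (722.1+689.4)/2 × 0.5 = 352.875
  Sum = 1515.65 µg/L·hr

AUC = 1520 µg/L·hr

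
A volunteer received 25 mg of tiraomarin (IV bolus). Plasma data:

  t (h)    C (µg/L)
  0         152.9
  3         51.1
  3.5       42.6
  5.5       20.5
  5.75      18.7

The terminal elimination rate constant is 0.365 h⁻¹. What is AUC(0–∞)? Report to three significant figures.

Trapezoidal AUC_0→5.75:
  [0→3]: (152.9+51.1)/2 × 3 = 306.0
  [3→3.5]: (51.1+42.6)/2 × 0.5 = 23.425
  [3.5→5.5]: (42.6+20.5)/2 × 2 = 63.1
  [5.5→5.75]: (20.5+18.7)/2 × 0.25 = 4.9
  Sum = 397.425 µg/L·h
Extrapolated tail: C_last / k_e = 18.7 / 0.365 = 51.233
AUC_0→∞ = 397.425 + 51.233 = 448.658 µg/L·h

AUC = 449 µg/L·h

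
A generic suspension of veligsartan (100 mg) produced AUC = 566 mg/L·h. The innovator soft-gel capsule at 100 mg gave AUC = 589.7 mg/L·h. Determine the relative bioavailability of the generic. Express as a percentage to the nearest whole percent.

F_rel = (AUC_test/D_test) / (AUC_ref/D_ref)
      = (566/100) / (589.7/100)
      = 5.66 / 5.897 = 0.9598 = 95.98%

F_rel = 96%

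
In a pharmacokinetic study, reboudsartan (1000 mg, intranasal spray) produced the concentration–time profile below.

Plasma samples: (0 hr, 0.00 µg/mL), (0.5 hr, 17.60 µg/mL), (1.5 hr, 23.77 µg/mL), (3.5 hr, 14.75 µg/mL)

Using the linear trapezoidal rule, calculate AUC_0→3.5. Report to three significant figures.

Trapezoidal AUC_0→3.5:
  [0→0.5]: (0.00+17.60)/2 × 0.5 = 4.4
  [0.5→1.5]: (17.60+23.77)/2 × 1 = 20.685
  [1.5→3.5]: (23.77+14.75)/2 × 2 = 38.52
  Sum = 63.605 µg/mL·hr

AUC = 63.6 µg/mL·hr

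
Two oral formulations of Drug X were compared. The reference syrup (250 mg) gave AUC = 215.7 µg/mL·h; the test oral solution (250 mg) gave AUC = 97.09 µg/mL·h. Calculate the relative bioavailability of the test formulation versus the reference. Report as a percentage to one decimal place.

F_rel = (AUC_test/D_test) / (AUC_ref/D_ref)
      = (97.09/250) / (215.7/250)
      = 0.38836 / 0.8628 = 0.4501 = 45.01%

F_rel = 45.0%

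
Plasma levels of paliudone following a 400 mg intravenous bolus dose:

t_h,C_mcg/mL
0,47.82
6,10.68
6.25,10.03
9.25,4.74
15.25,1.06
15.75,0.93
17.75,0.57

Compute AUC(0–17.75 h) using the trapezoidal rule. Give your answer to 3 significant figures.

AUC = 220 mcg/mL·h

Trapezoidal AUC_0→17.75:
  [0→6]: (47.82+10.68)/2 × 6 = 175.5
  [6→6.25]: (10.68+10.03)/2 × 0.25 = 2.58875
  [6.25→9.25]: (10.03+4.74)/2 × 3 = 22.155
  [9.25→15.25]: (4.74+1.06)/2 × 6 = 17.4
  [15.25→15.75]: (1.06+0.93)/2 × 0.5 = 0.4975
  [15.75→17.75]: (0.93+0.57)/2 × 2 = 1.5
  Sum = 219.64125 mcg/mL·h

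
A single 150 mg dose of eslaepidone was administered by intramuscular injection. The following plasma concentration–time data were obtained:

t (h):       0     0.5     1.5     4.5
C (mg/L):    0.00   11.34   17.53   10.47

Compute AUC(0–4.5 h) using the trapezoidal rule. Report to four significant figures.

Trapezoidal AUC_0→4.5:
  [0→0.5]: (0.00+11.34)/2 × 0.5 = 2.835
  [0.5→1.5]: (11.34+17.53)/2 × 1 = 14.435
  [1.5→4.5]: (17.53+10.47)/2 × 3 = 42.0
  Sum = 59.27 mg/L·h

AUC = 59.27 mg/L·h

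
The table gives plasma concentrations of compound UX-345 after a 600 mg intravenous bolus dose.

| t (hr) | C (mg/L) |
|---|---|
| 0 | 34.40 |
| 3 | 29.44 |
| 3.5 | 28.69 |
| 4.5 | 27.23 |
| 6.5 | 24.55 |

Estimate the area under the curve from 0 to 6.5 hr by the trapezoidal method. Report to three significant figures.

AUC = 190 mg/L·hr

Trapezoidal AUC_0→6.5:
  [0→3]: (34.40+29.44)/2 × 3 = 95.76
  [3→3.5]: (29.44+28.69)/2 × 0.5 = 14.5325
  [3.5→4.5]: (28.69+27.23)/2 × 1 = 27.96
  [4.5→6.5]: (27.23+24.55)/2 × 2 = 51.78
  Sum = 190.0325 mg/L·hr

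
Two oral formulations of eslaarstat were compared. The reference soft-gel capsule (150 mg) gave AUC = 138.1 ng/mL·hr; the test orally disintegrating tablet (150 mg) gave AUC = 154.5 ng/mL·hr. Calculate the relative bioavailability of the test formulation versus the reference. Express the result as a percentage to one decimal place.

F_rel = 111.9%

F_rel = (AUC_test/D_test) / (AUC_ref/D_ref)
      = (154.5/150) / (138.1/150)
      = 1.03 / 0.920667 = 1.1188 = 111.88%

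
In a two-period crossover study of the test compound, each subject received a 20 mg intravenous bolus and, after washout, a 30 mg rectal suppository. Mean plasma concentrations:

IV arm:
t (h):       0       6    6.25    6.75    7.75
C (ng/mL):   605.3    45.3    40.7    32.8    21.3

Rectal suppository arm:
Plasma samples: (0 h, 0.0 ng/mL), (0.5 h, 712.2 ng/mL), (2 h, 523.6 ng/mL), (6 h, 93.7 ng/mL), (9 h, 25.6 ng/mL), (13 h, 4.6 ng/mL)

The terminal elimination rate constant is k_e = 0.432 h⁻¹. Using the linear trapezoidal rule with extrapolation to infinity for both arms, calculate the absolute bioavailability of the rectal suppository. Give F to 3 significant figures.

Trapezoidal AUC_0→7.75 (IV):
  [0→6]: (605.3+45.3)/2 × 6 = 1951.8
  [6→6.25]: (45.3+40.7)/2 × 0.25 = 10.75
  [6.25→6.75]: (40.7+32.8)/2 × 0.5 = 18.375
  [6.75→7.75]: (32.8+21.3)/2 × 1 = 27.05
  Sum = 2007.975 ng/mL·h
IV tail: 21.3/0.432 = 49.306; AUC_iv,0→∞ = 2007.975 + 49.306 = 2057.281 ng/mL·h
Trapezoidal AUC_0→13 (rectal suppository):
  [0→0.5]: (0.0+712.2)/2 × 0.5 = 178.05
  [0.5→2]: (712.2+523.6)/2 × 1.5 = 926.85
  [2→6]: (523.6+93.7)/2 × 4 = 1234.6
  [6→9]: (93.7+25.6)/2 × 3 = 178.95
  [9→13]: (25.6+4.6)/2 × 4 = 60.4
  Sum = 2578.85 ng/mL·h
rectal suppository tail: 4.6/0.432 = 10.648; AUC_ev,0→∞ = 2578.85 + 10.648 = 2589.498 ng/mL·h
F = (AUC_ev/D_ev)/(AUC_iv/D_iv) = (2589.498/30)/(2057.281/20) = 86.3166/102.86405 = 0.8391

F = 0.839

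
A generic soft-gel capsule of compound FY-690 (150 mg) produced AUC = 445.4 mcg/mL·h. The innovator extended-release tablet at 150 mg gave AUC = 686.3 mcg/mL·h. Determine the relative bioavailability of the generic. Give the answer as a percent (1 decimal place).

F_rel = 64.9%

F_rel = (AUC_test/D_test) / (AUC_ref/D_ref)
      = (445.4/150) / (686.3/150)
      = 2.96933 / 4.57533 = 0.6490 = 64.90%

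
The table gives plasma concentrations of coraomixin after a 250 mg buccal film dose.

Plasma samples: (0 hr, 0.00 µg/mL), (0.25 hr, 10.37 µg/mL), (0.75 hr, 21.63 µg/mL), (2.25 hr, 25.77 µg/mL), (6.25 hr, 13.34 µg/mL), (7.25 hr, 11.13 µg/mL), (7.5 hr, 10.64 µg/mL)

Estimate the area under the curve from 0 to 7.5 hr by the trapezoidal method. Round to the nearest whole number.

AUC = 138 µg/mL·hr

Trapezoidal AUC_0→7.5:
  [0→0.25]: (0.00+10.37)/2 × 0.25 = 1.29625
  [0.25→0.75]: (10.37+21.63)/2 × 0.5 = 8.0
  [0.75→2.25]: (21.63+25.77)/2 × 1.5 = 35.55
  [2.25→6.25]: (25.77+13.34)/2 × 4 = 78.22
  [6.25→7.25]: (13.34+11.13)/2 × 1 = 12.235
  [7.25→7.5]: (11.13+10.64)/2 × 0.25 = 2.72125
  Sum = 138.0225 µg/mL·hr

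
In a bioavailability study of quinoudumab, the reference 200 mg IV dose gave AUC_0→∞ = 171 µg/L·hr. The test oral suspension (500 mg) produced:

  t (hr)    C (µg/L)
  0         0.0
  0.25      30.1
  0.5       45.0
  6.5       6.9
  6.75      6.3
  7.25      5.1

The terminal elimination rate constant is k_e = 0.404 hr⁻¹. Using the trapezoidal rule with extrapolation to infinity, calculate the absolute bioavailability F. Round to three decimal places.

Trapezoidal AUC_0→7.25 (oral suspension):
  [0→0.25]: (0.0+30.1)/2 × 0.25 = 3.7625
  [0.25→0.5]: (30.1+45.0)/2 × 0.25 = 9.3875
  [0.5→6.5]: (45.0+6.9)/2 × 6 = 155.7
  [6.5→6.75]: (6.9+6.3)/2 × 0.25 = 1.65
  [6.75→7.25]: (6.3+5.1)/2 × 0.5 = 2.85
  Sum = 173.35 µg/L·hr
Tail: C_last/k_e = 5.1/0.404 = 12.624
AUC_0→∞ (oral suspension) = 173.35 + 12.624 = 185.974 µg/L·hr
F = (AUC_ev/D_ev)/(AUC_iv/D_iv) = (185.974/500)/(171/200) = 0.371948/0.855 = 0.4350

F = 0.435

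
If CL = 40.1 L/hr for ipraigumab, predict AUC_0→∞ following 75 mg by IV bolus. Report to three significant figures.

AUC_0→∞ = Dose_iv / CL
        = 75 / 40.1 = 1.87032 mg/L·hr

AUC = 1.87 mg/L·hr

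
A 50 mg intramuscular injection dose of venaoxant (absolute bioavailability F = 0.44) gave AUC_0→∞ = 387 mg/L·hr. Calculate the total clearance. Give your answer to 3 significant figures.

CL = F × Dose / AUC_0→∞
   = 0.44 × 50 / 387 = 0.0568475 L/hr

CL = 0.0568 L/hr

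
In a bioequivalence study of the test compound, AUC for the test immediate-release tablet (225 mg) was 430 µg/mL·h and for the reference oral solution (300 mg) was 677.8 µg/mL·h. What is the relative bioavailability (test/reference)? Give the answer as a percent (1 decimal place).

F_rel = (AUC_test/D_test) / (AUC_ref/D_ref)
      = (430/225) / (677.8/300)
      = 1.91111 / 2.25933 = 0.8459 = 84.59%

F_rel = 84.6%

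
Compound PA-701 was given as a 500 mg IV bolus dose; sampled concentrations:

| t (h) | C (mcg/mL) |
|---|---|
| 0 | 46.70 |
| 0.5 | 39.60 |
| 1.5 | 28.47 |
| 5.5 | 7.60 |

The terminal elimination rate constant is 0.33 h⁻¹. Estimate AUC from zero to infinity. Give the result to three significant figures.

Trapezoidal AUC_0→5.5:
  [0→0.5]: (46.70+39.60)/2 × 0.5 = 21.575
  [0.5→1.5]: (39.60+28.47)/2 × 1 = 34.035
  [1.5→5.5]: (28.47+7.60)/2 × 4 = 72.14
  Sum = 127.75 mcg/mL·h
Extrapolated tail: C_last / k_e = 7.60 / 0.33 = 23.030
AUC_0→∞ = 127.75 + 23.030 = 150.78 mcg/mL·h

AUC = 151 mcg/mL·h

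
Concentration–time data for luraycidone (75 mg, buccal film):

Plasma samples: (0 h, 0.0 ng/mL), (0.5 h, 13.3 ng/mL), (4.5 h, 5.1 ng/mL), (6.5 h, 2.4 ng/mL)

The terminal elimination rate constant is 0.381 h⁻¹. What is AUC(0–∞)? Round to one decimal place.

Trapezoidal AUC_0→6.5:
  [0→0.5]: (0.0+13.3)/2 × 0.5 = 3.325
  [0.5→4.5]: (13.3+5.1)/2 × 4 = 36.8
  [4.5→6.5]: (5.1+2.4)/2 × 2 = 7.5
  Sum = 47.625 ng/mL·h
Extrapolated tail: C_last / k_e = 2.4 / 0.381 = 6.299
AUC_0→∞ = 47.625 + 6.299 = 53.924 ng/mL·h

AUC = 53.9 ng/mL·h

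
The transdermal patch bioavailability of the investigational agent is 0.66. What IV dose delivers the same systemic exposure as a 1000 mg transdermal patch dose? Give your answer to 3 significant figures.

D_iv = 660 mg

Systemic exposure from an extravascular dose = F × D_ev, so the equivalent IV dose is F × D_ev.
D_iv = F × D_ev = 0.66 × 1000 = 660 mg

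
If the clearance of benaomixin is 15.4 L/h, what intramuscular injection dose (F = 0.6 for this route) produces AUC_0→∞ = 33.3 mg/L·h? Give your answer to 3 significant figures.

Dose = CL × AUC_0→∞ / F
     = 15.4 × 33.3 / 0.6 = 854.7 mg

Dose = 855 mg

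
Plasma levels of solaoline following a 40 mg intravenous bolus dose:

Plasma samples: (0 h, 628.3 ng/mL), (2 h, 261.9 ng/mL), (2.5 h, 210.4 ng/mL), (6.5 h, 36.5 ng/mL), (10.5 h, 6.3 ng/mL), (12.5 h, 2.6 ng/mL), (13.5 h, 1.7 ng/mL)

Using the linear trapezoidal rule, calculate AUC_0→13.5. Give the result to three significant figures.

Trapezoidal AUC_0→13.5:
  [0→2]: (628.3+261.9)/2 × 2 = 890.2
  [2→2.5]: (261.9+210.4)/2 × 0.5 = 118.075
  [2.5→6.5]: (210.4+36.5)/2 × 4 = 493.8
  [6.5→10.5]: (36.5+6.3)/2 × 4 = 85.6
  [10.5→12.5]: (6.3+2.6)/2 × 2 = 8.9
  [12.5→13.5]: (2.6+1.7)/2 × 1 = 2.15
  Sum = 1598.725 ng/mL·h

AUC = 1600 ng/mL·h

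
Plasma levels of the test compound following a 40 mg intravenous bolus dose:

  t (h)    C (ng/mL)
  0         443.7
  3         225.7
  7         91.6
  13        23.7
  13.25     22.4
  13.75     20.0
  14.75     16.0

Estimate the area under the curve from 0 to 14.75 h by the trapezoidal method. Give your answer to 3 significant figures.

Trapezoidal AUC_0→14.75:
  [0→3]: (443.7+225.7)/2 × 3 = 1004.1
  [3→7]: (225.7+91.6)/2 × 4 = 634.6
  [7→13]: (91.6+23.7)/2 × 6 = 345.9
  [13→13.25]: (23.7+22.4)/2 × 0.25 = 5.7625
  [13.25→13.75]: (22.4+20.0)/2 × 0.5 = 10.6
  [13.75→14.75]: (20.0+16.0)/2 × 1 = 18.0
  Sum = 2018.9625 ng/mL·h

AUC = 2020 ng/mL·h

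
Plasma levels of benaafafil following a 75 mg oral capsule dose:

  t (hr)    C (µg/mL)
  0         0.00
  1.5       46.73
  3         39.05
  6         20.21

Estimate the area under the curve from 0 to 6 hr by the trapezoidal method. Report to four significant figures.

AUC = 188.3 µg/mL·hr

Trapezoidal AUC_0→6:
  [0→1.5]: (0.00+46.73)/2 × 1.5 = 35.0475
  [1.5→3]: (46.73+39.05)/2 × 1.5 = 64.335
  [3→6]: (39.05+20.21)/2 × 3 = 88.89
  Sum = 188.2725 µg/mL·hr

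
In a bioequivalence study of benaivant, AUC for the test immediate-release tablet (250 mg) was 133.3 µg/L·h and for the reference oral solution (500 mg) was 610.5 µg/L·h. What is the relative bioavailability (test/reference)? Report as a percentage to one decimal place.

F_rel = 43.7%

F_rel = (AUC_test/D_test) / (AUC_ref/D_ref)
      = (133.3/250) / (610.5/500)
      = 0.5332 / 1.221 = 0.4367 = 43.67%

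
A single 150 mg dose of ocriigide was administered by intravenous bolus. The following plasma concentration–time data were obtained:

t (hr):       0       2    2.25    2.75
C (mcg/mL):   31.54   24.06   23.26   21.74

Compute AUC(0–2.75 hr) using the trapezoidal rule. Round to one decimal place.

AUC = 72.8 mcg/mL·hr

Trapezoidal AUC_0→2.75:
  [0→2]: (31.54+24.06)/2 × 2 = 55.6
  [2→2.25]: (24.06+23.26)/2 × 0.25 = 5.915
  [2.25→2.75]: (23.26+21.74)/2 × 0.5 = 11.25
  Sum = 72.765 mcg/mL·hr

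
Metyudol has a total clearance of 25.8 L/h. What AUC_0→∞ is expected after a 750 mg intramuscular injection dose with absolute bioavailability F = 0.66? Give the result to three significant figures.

AUC = 19.2 mg/L·h

AUC_0→∞ = F × Dose / CL
        = 0.66 × 750 / 25.8 = 19.186 mg/L·h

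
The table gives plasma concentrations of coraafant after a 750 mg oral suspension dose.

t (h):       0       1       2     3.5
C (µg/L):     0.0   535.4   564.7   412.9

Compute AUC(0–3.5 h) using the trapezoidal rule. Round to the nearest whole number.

AUC = 1551 µg/L·h

Trapezoidal AUC_0→3.5:
  [0→1]: (0.0+535.4)/2 × 1 = 267.7
  [1→2]: (535.4+564.7)/2 × 1 = 550.05
  [2→3.5]: (564.7+412.9)/2 × 1.5 = 733.2
  Sum = 1550.95 µg/L·h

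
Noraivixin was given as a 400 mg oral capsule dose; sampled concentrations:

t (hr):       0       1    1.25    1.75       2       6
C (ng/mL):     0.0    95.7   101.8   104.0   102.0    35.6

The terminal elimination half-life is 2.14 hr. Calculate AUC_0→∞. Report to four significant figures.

Trapezoidal AUC_0→6:
  [0→1]: (0.0+95.7)/2 × 1 = 47.85
  [1→1.25]: (95.7+101.8)/2 × 0.25 = 24.6875
  [1.25→1.75]: (101.8+104.0)/2 × 0.5 = 51.45
  [1.75→2]: (104.0+102.0)/2 × 0.25 = 25.75
  [2→6]: (102.0+35.6)/2 × 4 = 275.2
  Sum = 424.9375 ng/mL·hr
k_e = ln2 / t½ = 0.693147 / 2.14 = 0.3239 hr^-1
Extrapolated tail: C_last / k_e = 35.6 / 0.3239 = 109.910
AUC_0→∞ = 424.9375 + 109.910 = 534.8475 ng/mL·hr

AUC = 534.8 ng/mL·hr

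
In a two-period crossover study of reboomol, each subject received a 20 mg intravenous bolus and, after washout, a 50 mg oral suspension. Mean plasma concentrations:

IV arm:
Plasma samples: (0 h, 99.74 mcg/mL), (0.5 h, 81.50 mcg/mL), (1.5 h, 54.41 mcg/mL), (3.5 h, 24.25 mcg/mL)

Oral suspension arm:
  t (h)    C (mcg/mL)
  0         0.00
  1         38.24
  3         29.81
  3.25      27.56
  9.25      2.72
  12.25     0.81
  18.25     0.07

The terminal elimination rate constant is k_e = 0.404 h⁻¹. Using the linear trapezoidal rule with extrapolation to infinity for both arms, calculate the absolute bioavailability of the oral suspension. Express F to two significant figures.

Trapezoidal AUC_0→3.5 (IV):
  [0→0.5]: (99.74+81.50)/2 × 0.5 = 45.31
  [0.5→1.5]: (81.50+54.41)/2 × 1 = 67.955
  [1.5→3.5]: (54.41+24.25)/2 × 2 = 78.66
  Sum = 191.925 mcg/mL·h
IV tail: 24.25/0.404 = 60.025; AUC_iv,0→∞ = 191.925 + 60.025 = 251.95 mcg/mL·h
Trapezoidal AUC_0→18.25 (oral suspension):
  [0→1]: (0.00+38.24)/2 × 1 = 19.12
  [1→3]: (38.24+29.81)/2 × 2 = 68.05
  [3→3.25]: (29.81+27.56)/2 × 0.25 = 7.17125
  [3.25→9.25]: (27.56+2.72)/2 × 6 = 90.84
  [9.25→12.25]: (2.72+0.81)/2 × 3 = 5.295
  [12.25→18.25]: (0.81+0.07)/2 × 6 = 2.64
  Sum = 193.11625 mcg/mL·h
oral suspension tail: 0.07/0.404 = 0.173; AUC_ev,0→∞ = 193.11625 + 0.173 = 193.28925 mcg/mL·h
F = (AUC_ev/D_ev)/(AUC_iv/D_iv) = (193.28925/50)/(251.95/20) = 3.865785/12.5975 = 0.3069

F = 0.31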